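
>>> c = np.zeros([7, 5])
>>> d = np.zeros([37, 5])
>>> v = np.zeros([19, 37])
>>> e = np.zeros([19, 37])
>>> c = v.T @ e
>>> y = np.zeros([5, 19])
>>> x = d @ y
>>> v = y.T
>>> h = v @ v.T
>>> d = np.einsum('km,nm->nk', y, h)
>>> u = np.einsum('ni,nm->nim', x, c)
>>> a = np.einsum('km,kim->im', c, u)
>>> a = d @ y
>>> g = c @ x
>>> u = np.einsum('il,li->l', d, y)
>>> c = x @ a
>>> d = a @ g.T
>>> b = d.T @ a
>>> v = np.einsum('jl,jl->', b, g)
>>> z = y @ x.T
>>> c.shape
(37, 19)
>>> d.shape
(19, 37)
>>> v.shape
()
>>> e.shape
(19, 37)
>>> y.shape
(5, 19)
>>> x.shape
(37, 19)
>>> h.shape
(19, 19)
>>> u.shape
(5,)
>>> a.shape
(19, 19)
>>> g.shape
(37, 19)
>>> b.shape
(37, 19)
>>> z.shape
(5, 37)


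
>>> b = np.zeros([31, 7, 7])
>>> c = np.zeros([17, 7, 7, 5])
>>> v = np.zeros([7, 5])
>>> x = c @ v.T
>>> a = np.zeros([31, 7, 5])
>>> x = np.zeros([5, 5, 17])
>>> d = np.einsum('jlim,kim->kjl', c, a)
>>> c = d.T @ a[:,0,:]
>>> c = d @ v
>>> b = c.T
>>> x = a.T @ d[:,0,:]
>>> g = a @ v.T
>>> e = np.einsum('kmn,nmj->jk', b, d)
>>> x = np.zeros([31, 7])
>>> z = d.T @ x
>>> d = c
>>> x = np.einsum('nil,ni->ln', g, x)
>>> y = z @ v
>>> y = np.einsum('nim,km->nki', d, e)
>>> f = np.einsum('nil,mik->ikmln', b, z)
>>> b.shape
(5, 17, 31)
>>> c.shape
(31, 17, 5)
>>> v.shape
(7, 5)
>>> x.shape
(7, 31)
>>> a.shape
(31, 7, 5)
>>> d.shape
(31, 17, 5)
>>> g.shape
(31, 7, 7)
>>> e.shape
(7, 5)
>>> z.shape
(7, 17, 7)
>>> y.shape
(31, 7, 17)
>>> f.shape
(17, 7, 7, 31, 5)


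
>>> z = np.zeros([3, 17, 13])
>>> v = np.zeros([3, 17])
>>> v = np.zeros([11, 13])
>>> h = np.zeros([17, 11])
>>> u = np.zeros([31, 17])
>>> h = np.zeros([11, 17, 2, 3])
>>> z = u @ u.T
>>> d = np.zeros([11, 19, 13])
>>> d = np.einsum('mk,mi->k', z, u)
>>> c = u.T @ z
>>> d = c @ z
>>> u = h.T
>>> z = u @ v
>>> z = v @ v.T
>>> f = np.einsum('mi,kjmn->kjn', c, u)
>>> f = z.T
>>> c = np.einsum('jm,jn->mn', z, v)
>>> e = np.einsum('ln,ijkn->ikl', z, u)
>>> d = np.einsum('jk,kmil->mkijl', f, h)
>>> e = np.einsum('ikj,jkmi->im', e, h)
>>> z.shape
(11, 11)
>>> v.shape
(11, 13)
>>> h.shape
(11, 17, 2, 3)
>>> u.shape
(3, 2, 17, 11)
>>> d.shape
(17, 11, 2, 11, 3)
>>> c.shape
(11, 13)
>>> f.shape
(11, 11)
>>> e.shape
(3, 2)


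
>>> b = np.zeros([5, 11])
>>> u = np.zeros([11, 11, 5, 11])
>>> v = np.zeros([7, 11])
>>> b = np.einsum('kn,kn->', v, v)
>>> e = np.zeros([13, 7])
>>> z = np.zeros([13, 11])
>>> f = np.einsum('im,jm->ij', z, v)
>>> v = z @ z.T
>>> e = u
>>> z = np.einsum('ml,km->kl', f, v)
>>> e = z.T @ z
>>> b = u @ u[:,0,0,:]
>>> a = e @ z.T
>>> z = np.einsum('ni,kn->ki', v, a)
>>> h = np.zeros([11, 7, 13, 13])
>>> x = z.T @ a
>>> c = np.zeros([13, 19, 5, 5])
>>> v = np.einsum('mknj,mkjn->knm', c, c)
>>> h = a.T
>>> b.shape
(11, 11, 5, 11)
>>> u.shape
(11, 11, 5, 11)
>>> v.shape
(19, 5, 13)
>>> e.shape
(7, 7)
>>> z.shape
(7, 13)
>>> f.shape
(13, 7)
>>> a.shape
(7, 13)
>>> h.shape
(13, 7)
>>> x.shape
(13, 13)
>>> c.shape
(13, 19, 5, 5)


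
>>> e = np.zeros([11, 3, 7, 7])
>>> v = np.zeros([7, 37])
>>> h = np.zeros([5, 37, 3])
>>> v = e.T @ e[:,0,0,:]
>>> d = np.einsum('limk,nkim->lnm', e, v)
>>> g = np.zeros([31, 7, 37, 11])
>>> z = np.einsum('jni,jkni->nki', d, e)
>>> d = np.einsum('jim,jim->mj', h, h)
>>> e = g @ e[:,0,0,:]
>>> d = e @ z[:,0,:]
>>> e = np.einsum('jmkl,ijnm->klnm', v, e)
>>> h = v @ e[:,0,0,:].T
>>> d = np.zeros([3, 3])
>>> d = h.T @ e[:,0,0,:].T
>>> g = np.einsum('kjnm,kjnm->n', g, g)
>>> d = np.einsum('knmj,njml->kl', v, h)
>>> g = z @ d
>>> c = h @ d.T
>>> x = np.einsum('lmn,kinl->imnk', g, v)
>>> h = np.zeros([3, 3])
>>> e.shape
(3, 7, 37, 7)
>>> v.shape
(7, 7, 3, 7)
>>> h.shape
(3, 3)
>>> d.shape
(7, 3)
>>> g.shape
(7, 3, 3)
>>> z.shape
(7, 3, 7)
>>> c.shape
(7, 7, 3, 7)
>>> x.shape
(7, 3, 3, 7)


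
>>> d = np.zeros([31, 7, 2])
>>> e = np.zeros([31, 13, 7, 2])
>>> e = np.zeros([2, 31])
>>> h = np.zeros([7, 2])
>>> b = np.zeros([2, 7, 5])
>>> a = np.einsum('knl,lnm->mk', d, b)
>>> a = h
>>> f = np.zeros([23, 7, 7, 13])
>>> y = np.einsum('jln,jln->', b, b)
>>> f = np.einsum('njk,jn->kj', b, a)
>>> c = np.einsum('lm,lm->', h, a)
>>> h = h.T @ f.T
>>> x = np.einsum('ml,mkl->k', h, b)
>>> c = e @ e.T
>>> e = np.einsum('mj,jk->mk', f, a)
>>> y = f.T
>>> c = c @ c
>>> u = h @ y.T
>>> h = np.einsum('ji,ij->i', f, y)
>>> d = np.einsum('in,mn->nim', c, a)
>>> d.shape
(2, 2, 7)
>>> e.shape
(5, 2)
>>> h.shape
(7,)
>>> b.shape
(2, 7, 5)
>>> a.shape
(7, 2)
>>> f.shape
(5, 7)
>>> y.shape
(7, 5)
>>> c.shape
(2, 2)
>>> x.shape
(7,)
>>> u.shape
(2, 7)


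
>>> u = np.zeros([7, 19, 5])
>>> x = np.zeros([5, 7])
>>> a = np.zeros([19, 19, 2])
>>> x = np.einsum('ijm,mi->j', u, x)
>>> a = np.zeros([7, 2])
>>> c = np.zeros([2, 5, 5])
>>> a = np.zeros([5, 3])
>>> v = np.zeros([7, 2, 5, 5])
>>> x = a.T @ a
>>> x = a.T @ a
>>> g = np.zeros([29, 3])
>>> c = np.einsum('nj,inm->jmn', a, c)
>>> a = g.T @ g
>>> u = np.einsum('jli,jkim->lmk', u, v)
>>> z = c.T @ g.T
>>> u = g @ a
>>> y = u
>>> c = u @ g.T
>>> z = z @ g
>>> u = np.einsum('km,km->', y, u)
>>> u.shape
()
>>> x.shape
(3, 3)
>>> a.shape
(3, 3)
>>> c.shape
(29, 29)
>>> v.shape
(7, 2, 5, 5)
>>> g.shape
(29, 3)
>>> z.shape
(5, 5, 3)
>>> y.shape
(29, 3)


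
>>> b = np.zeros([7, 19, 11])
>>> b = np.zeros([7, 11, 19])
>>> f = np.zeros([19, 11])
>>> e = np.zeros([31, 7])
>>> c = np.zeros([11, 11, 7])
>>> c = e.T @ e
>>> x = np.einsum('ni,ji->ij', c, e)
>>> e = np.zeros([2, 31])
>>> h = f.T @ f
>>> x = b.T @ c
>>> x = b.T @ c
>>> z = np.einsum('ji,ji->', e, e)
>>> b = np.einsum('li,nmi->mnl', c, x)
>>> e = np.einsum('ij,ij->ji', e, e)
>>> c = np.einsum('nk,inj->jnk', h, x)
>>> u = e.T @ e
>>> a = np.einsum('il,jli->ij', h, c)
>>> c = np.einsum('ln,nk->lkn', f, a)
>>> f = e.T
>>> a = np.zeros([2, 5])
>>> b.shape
(11, 19, 7)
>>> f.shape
(2, 31)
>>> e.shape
(31, 2)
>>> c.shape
(19, 7, 11)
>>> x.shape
(19, 11, 7)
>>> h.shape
(11, 11)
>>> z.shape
()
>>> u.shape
(2, 2)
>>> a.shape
(2, 5)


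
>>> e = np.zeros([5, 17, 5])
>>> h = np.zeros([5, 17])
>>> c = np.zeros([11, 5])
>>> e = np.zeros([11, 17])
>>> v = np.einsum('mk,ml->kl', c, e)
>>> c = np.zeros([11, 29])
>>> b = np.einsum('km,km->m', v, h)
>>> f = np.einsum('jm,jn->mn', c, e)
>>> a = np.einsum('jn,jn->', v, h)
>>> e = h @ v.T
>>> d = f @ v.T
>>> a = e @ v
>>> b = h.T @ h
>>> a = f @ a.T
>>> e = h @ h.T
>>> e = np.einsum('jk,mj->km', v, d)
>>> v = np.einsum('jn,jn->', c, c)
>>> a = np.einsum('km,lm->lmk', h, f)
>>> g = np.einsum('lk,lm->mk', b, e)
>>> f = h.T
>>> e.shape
(17, 29)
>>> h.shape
(5, 17)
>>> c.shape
(11, 29)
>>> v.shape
()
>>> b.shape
(17, 17)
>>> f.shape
(17, 5)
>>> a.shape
(29, 17, 5)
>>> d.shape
(29, 5)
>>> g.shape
(29, 17)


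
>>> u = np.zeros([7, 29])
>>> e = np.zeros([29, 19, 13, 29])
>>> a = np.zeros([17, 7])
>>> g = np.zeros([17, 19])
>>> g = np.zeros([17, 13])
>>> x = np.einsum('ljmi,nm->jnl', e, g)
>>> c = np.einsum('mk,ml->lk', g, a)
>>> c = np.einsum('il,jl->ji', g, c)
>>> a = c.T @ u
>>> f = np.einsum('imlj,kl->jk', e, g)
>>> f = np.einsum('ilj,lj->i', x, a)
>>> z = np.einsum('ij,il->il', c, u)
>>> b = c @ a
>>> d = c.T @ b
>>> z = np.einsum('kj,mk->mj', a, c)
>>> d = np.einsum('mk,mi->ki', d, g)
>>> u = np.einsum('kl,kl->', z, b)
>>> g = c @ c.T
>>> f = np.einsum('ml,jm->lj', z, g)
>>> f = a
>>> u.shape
()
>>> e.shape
(29, 19, 13, 29)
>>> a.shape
(17, 29)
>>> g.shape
(7, 7)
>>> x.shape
(19, 17, 29)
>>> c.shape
(7, 17)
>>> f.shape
(17, 29)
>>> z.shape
(7, 29)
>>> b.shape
(7, 29)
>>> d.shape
(29, 13)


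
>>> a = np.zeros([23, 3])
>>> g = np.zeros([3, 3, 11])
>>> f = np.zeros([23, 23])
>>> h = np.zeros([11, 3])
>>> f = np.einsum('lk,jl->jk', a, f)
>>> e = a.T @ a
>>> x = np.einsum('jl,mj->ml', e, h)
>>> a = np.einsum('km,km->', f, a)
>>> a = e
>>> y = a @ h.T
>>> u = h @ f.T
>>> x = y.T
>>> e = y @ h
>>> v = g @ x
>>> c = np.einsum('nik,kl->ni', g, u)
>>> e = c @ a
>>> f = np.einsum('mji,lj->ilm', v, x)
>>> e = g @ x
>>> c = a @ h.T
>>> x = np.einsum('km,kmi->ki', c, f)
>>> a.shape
(3, 3)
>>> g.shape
(3, 3, 11)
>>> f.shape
(3, 11, 3)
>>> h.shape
(11, 3)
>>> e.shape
(3, 3, 3)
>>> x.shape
(3, 3)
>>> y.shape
(3, 11)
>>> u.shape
(11, 23)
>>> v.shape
(3, 3, 3)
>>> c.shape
(3, 11)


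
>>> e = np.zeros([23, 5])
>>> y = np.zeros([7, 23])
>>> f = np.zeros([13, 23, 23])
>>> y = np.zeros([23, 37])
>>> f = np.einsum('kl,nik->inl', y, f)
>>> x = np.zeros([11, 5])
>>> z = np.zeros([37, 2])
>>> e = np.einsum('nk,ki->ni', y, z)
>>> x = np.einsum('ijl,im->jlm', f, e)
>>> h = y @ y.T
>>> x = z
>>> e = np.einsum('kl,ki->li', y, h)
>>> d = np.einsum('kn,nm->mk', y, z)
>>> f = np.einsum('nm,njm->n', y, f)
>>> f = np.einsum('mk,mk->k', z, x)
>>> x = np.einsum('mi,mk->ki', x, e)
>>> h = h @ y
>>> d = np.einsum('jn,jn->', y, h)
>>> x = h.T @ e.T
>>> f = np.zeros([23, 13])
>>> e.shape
(37, 23)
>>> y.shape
(23, 37)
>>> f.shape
(23, 13)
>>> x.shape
(37, 37)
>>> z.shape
(37, 2)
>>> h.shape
(23, 37)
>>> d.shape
()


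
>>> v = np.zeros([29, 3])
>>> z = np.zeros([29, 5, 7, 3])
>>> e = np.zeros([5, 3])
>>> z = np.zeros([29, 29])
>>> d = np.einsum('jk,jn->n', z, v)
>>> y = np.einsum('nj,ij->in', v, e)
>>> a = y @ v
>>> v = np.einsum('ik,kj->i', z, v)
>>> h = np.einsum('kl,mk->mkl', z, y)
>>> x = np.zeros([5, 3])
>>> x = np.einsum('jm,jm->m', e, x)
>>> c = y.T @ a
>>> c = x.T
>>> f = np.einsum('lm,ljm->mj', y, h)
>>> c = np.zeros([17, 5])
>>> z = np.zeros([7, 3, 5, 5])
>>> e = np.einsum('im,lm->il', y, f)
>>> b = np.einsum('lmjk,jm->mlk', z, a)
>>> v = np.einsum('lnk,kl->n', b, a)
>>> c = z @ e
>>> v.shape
(7,)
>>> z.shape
(7, 3, 5, 5)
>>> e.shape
(5, 29)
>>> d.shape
(3,)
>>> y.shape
(5, 29)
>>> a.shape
(5, 3)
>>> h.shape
(5, 29, 29)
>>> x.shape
(3,)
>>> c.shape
(7, 3, 5, 29)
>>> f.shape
(29, 29)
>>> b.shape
(3, 7, 5)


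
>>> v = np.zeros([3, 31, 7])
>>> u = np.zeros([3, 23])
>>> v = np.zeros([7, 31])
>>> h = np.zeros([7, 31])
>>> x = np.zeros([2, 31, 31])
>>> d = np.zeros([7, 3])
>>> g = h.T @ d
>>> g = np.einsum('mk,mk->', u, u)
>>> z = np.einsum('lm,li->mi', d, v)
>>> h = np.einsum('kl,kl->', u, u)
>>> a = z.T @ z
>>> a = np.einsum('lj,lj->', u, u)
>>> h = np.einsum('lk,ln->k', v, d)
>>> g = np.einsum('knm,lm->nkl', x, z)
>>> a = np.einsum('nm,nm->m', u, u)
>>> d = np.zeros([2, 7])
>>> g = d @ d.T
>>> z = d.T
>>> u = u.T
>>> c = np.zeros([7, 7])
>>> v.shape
(7, 31)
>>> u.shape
(23, 3)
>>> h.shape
(31,)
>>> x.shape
(2, 31, 31)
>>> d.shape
(2, 7)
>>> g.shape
(2, 2)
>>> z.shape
(7, 2)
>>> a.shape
(23,)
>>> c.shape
(7, 7)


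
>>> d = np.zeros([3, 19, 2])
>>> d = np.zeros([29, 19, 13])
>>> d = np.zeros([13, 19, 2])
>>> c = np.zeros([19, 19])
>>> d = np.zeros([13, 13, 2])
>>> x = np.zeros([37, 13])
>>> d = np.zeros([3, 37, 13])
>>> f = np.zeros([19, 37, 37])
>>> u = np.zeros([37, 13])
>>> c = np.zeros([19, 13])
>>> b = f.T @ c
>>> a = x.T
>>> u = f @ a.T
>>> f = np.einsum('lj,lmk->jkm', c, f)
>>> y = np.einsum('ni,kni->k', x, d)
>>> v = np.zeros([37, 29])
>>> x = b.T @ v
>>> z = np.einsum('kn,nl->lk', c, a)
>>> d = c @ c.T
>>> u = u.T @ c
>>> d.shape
(19, 19)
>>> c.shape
(19, 13)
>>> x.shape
(13, 37, 29)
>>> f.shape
(13, 37, 37)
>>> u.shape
(13, 37, 13)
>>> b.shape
(37, 37, 13)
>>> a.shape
(13, 37)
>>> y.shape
(3,)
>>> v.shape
(37, 29)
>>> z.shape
(37, 19)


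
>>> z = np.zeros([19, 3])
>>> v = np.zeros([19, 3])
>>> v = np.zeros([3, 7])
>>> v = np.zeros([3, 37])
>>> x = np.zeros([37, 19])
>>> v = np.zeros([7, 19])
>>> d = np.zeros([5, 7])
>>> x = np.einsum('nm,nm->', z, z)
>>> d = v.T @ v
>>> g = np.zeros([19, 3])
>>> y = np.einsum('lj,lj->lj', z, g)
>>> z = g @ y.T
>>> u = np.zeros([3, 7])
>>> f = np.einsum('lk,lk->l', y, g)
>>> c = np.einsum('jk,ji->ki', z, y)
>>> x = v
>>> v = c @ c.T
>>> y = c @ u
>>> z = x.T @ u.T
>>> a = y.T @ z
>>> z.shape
(19, 3)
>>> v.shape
(19, 19)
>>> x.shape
(7, 19)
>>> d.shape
(19, 19)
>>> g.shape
(19, 3)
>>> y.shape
(19, 7)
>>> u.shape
(3, 7)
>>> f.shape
(19,)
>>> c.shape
(19, 3)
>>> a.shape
(7, 3)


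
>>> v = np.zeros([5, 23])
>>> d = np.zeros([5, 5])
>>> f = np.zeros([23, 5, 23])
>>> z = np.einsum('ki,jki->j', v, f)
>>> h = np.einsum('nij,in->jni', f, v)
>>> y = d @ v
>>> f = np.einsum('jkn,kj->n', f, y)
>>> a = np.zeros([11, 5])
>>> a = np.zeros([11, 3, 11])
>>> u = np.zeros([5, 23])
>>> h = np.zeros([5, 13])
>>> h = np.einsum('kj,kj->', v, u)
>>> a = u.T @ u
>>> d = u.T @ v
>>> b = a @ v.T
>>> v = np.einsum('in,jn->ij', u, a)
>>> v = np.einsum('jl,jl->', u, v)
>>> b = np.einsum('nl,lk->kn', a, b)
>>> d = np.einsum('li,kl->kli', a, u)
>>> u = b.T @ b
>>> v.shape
()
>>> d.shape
(5, 23, 23)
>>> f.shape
(23,)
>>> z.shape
(23,)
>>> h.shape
()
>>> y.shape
(5, 23)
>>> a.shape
(23, 23)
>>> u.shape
(23, 23)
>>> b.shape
(5, 23)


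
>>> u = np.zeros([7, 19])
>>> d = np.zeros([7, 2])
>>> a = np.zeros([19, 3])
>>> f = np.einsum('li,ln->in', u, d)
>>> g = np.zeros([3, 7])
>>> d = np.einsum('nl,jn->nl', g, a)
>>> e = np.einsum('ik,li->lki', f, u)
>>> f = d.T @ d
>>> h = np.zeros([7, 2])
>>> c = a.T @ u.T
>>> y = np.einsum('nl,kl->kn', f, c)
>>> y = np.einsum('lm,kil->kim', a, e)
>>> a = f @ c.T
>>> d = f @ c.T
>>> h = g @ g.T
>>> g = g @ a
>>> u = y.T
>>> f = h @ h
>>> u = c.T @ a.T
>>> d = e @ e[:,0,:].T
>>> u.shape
(7, 7)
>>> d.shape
(7, 2, 7)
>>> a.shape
(7, 3)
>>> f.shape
(3, 3)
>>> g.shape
(3, 3)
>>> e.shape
(7, 2, 19)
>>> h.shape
(3, 3)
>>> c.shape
(3, 7)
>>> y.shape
(7, 2, 3)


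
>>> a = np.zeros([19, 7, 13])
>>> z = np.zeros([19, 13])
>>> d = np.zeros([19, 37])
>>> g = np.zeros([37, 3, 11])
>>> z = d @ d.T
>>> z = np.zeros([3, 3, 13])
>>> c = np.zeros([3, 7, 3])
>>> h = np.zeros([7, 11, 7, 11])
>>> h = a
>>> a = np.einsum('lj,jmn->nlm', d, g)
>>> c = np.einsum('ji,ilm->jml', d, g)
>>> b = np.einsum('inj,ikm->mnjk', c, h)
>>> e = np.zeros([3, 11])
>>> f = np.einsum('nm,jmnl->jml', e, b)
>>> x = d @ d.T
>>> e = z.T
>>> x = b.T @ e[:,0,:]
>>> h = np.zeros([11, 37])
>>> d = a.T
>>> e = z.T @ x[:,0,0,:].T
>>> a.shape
(11, 19, 3)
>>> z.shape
(3, 3, 13)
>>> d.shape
(3, 19, 11)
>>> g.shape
(37, 3, 11)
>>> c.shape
(19, 11, 3)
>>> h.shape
(11, 37)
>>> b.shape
(13, 11, 3, 7)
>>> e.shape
(13, 3, 7)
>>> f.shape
(13, 11, 7)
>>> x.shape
(7, 3, 11, 3)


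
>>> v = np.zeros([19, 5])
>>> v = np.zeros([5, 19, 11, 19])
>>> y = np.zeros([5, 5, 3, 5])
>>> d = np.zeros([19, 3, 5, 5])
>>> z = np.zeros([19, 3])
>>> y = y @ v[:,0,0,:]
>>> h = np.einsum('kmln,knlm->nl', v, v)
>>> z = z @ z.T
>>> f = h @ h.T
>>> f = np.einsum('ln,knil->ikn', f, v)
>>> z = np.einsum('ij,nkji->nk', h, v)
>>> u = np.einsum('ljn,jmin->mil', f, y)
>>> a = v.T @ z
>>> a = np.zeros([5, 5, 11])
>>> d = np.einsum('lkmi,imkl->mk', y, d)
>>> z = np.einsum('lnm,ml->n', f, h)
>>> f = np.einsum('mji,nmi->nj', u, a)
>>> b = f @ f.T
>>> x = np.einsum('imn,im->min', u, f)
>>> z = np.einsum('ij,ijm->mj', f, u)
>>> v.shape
(5, 19, 11, 19)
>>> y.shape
(5, 5, 3, 19)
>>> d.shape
(3, 5)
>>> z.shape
(11, 3)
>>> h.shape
(19, 11)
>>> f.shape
(5, 3)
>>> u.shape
(5, 3, 11)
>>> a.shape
(5, 5, 11)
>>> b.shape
(5, 5)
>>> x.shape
(3, 5, 11)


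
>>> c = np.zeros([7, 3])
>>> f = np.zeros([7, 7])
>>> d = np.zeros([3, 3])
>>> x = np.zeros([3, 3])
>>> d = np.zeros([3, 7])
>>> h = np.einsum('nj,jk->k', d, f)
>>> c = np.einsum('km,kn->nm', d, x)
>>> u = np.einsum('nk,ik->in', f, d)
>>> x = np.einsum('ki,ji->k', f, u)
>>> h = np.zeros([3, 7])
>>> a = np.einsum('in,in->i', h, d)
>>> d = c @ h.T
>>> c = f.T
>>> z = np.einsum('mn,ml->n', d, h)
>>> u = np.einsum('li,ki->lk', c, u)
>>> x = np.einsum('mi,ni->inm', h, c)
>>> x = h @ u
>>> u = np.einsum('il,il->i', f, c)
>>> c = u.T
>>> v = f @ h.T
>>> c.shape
(7,)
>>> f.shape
(7, 7)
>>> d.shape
(3, 3)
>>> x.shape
(3, 3)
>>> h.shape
(3, 7)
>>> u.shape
(7,)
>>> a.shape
(3,)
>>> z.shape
(3,)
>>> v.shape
(7, 3)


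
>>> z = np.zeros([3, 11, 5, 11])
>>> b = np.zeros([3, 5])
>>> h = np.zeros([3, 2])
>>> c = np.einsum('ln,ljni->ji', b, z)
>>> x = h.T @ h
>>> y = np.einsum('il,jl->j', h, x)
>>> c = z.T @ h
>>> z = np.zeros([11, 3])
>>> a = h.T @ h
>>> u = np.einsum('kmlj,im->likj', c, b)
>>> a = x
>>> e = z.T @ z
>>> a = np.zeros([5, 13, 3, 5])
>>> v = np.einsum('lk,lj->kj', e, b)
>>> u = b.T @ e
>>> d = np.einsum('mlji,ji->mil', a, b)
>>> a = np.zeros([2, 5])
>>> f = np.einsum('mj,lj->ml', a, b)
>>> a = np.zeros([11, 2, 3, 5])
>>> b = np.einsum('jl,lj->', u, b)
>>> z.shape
(11, 3)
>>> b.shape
()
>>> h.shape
(3, 2)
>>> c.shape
(11, 5, 11, 2)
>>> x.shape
(2, 2)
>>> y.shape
(2,)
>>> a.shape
(11, 2, 3, 5)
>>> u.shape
(5, 3)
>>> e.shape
(3, 3)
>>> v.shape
(3, 5)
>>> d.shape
(5, 5, 13)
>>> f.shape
(2, 3)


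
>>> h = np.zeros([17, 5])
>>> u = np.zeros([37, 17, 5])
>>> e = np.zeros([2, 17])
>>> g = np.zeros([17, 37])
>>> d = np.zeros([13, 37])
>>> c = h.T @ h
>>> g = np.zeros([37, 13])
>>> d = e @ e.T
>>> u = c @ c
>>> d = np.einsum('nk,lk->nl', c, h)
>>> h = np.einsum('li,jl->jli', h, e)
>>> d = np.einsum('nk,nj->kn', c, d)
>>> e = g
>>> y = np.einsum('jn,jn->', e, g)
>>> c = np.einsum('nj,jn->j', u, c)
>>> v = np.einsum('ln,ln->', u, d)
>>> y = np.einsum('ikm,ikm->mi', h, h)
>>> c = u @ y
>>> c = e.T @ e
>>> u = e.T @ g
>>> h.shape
(2, 17, 5)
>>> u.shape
(13, 13)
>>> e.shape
(37, 13)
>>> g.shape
(37, 13)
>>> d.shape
(5, 5)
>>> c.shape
(13, 13)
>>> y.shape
(5, 2)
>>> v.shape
()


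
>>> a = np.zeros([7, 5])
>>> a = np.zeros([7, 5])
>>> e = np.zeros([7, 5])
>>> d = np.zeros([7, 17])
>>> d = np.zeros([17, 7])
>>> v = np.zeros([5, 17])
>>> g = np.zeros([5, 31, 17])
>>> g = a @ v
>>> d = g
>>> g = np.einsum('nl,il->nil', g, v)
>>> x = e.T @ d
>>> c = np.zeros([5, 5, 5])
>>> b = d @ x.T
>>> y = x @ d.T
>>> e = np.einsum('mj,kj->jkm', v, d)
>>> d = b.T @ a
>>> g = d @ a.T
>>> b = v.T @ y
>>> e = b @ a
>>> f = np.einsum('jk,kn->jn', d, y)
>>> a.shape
(7, 5)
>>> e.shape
(17, 5)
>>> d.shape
(5, 5)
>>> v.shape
(5, 17)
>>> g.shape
(5, 7)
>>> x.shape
(5, 17)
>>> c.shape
(5, 5, 5)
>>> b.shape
(17, 7)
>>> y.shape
(5, 7)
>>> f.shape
(5, 7)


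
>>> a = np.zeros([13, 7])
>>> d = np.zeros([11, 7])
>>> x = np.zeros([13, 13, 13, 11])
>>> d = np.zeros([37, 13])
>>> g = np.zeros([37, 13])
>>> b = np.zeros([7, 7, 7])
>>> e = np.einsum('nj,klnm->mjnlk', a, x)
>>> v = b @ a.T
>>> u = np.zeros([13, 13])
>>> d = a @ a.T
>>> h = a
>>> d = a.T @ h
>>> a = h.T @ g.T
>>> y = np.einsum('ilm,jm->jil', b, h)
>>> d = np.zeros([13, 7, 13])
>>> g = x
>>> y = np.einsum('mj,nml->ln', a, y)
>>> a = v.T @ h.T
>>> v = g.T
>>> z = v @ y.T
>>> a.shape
(13, 7, 13)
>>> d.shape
(13, 7, 13)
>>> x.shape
(13, 13, 13, 11)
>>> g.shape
(13, 13, 13, 11)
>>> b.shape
(7, 7, 7)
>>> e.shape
(11, 7, 13, 13, 13)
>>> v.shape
(11, 13, 13, 13)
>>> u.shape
(13, 13)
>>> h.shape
(13, 7)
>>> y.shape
(7, 13)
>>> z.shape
(11, 13, 13, 7)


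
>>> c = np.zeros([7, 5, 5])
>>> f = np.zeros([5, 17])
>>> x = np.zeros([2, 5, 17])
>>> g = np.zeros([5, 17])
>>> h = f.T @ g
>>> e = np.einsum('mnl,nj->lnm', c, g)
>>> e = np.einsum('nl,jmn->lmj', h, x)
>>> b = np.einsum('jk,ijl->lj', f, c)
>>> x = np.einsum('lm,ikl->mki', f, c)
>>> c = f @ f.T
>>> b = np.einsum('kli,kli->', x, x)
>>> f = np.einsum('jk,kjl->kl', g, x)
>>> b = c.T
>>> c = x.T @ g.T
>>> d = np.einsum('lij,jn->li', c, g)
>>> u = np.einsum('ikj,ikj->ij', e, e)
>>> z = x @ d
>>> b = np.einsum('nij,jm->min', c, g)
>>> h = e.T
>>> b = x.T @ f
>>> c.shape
(7, 5, 5)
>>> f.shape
(17, 7)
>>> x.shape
(17, 5, 7)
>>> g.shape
(5, 17)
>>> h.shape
(2, 5, 17)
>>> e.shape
(17, 5, 2)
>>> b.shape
(7, 5, 7)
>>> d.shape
(7, 5)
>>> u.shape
(17, 2)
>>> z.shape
(17, 5, 5)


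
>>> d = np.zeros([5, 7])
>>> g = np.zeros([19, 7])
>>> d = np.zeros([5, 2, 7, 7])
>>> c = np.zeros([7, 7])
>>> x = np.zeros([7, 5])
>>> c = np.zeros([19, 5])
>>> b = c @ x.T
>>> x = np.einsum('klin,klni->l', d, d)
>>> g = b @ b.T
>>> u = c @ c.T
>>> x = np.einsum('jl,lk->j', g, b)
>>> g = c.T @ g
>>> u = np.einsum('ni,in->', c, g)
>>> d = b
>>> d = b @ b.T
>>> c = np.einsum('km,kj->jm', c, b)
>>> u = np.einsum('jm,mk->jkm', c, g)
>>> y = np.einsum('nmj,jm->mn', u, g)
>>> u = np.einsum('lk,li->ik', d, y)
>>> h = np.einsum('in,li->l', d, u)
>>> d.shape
(19, 19)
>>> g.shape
(5, 19)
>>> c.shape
(7, 5)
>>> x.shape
(19,)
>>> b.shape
(19, 7)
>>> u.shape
(7, 19)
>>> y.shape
(19, 7)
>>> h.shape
(7,)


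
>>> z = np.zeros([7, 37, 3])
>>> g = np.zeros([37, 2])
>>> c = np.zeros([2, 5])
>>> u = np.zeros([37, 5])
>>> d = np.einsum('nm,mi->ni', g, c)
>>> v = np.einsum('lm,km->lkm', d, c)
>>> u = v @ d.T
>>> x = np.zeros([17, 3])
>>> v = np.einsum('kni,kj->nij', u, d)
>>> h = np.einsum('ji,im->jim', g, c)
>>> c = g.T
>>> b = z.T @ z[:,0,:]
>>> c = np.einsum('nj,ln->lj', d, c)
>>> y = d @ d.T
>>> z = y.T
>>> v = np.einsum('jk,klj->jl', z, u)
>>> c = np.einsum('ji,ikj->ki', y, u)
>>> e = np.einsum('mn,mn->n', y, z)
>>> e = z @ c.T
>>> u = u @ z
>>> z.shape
(37, 37)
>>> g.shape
(37, 2)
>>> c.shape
(2, 37)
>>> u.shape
(37, 2, 37)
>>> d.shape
(37, 5)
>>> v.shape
(37, 2)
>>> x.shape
(17, 3)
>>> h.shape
(37, 2, 5)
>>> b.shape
(3, 37, 3)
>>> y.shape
(37, 37)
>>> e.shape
(37, 2)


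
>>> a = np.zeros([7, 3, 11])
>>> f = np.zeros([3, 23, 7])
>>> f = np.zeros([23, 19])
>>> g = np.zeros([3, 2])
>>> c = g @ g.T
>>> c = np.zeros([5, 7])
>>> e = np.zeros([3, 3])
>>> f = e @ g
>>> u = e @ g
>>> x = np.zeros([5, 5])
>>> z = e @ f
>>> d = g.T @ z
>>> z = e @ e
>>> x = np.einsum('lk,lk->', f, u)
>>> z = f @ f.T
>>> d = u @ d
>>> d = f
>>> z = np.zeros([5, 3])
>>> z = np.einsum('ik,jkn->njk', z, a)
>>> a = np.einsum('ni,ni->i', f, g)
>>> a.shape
(2,)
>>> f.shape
(3, 2)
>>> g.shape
(3, 2)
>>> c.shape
(5, 7)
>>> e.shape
(3, 3)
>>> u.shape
(3, 2)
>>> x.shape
()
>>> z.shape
(11, 7, 3)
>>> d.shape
(3, 2)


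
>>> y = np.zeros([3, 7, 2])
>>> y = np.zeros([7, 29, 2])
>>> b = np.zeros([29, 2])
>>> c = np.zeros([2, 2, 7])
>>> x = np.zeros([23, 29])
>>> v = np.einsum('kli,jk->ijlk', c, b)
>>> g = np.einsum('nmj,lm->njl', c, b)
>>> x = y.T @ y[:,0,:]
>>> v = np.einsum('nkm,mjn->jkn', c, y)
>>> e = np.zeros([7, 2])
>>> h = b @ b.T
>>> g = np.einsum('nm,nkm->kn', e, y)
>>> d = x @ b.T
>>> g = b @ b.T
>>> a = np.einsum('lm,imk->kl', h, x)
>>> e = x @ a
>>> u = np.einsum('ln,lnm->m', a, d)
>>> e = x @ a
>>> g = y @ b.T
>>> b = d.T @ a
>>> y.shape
(7, 29, 2)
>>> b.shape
(29, 29, 29)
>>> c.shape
(2, 2, 7)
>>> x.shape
(2, 29, 2)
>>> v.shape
(29, 2, 2)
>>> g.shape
(7, 29, 29)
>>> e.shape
(2, 29, 29)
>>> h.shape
(29, 29)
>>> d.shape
(2, 29, 29)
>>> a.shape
(2, 29)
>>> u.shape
(29,)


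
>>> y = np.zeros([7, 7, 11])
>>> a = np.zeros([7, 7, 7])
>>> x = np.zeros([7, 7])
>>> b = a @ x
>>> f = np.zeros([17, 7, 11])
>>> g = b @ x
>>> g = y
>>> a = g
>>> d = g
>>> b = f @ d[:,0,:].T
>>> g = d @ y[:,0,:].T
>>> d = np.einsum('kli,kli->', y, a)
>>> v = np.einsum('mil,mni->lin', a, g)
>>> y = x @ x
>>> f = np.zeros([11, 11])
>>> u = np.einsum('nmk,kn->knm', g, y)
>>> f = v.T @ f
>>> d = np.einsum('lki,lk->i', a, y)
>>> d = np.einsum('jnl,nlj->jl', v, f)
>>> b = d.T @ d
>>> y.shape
(7, 7)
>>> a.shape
(7, 7, 11)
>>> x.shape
(7, 7)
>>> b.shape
(7, 7)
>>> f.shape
(7, 7, 11)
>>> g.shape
(7, 7, 7)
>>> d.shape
(11, 7)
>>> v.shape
(11, 7, 7)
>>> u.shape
(7, 7, 7)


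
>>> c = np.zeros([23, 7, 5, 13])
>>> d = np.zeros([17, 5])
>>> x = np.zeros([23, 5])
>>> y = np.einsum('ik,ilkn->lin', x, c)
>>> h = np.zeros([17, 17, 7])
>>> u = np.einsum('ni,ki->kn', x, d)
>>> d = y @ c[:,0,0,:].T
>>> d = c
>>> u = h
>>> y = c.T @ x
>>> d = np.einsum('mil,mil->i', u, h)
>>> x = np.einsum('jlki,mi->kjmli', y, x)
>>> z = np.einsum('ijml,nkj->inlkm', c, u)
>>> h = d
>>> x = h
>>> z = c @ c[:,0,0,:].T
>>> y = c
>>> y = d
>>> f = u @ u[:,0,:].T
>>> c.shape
(23, 7, 5, 13)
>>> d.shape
(17,)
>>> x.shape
(17,)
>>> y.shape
(17,)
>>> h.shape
(17,)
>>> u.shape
(17, 17, 7)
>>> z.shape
(23, 7, 5, 23)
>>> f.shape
(17, 17, 17)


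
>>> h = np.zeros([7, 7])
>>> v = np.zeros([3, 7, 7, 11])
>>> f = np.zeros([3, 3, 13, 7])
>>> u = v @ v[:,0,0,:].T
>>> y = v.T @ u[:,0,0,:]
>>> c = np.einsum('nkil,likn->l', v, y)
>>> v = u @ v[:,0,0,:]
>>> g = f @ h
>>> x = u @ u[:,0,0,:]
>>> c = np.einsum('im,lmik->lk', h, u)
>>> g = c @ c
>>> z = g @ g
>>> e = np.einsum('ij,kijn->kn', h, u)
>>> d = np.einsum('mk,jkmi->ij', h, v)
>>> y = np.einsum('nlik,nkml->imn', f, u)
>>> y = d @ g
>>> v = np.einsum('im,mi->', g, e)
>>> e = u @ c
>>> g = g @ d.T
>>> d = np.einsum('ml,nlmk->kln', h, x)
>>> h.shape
(7, 7)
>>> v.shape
()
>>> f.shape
(3, 3, 13, 7)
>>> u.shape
(3, 7, 7, 3)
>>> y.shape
(11, 3)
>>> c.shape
(3, 3)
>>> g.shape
(3, 11)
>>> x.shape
(3, 7, 7, 3)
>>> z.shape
(3, 3)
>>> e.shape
(3, 7, 7, 3)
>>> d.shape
(3, 7, 3)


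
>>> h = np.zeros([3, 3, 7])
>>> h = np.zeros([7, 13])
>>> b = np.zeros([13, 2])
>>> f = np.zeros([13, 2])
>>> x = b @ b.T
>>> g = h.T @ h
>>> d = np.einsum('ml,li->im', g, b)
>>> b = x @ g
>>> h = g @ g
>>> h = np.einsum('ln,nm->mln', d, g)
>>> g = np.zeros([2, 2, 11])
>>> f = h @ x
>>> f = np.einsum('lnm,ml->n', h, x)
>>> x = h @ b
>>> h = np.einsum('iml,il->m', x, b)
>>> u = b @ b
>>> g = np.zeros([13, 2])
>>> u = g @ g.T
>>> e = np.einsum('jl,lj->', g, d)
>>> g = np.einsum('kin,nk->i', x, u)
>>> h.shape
(2,)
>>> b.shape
(13, 13)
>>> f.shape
(2,)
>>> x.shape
(13, 2, 13)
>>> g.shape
(2,)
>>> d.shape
(2, 13)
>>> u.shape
(13, 13)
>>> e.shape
()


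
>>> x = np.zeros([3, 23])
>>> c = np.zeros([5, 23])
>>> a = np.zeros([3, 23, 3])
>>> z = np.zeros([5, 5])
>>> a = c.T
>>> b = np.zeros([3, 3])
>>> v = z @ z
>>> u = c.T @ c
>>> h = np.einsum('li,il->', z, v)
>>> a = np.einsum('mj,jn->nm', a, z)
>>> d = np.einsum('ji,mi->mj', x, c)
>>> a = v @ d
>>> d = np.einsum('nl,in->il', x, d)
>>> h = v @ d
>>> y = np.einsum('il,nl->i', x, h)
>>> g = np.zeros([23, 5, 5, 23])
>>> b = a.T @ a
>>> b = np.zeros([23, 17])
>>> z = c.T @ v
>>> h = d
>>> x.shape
(3, 23)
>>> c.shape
(5, 23)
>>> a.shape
(5, 3)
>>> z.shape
(23, 5)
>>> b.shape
(23, 17)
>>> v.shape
(5, 5)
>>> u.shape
(23, 23)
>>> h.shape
(5, 23)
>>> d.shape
(5, 23)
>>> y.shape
(3,)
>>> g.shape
(23, 5, 5, 23)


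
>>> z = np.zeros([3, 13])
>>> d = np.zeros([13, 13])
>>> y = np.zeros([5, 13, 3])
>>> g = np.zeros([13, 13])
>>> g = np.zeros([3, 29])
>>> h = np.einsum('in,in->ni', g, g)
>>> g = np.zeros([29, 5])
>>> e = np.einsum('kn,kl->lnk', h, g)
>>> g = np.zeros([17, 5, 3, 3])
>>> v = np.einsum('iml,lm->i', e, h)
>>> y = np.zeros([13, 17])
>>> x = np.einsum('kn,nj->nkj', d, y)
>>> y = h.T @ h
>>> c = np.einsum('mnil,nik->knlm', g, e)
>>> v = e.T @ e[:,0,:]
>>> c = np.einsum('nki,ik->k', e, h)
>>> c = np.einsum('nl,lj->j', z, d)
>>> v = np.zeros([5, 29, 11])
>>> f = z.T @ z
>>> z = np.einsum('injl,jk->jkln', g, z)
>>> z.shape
(3, 13, 3, 5)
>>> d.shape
(13, 13)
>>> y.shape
(3, 3)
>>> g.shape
(17, 5, 3, 3)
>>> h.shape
(29, 3)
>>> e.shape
(5, 3, 29)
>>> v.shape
(5, 29, 11)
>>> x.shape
(13, 13, 17)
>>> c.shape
(13,)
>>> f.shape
(13, 13)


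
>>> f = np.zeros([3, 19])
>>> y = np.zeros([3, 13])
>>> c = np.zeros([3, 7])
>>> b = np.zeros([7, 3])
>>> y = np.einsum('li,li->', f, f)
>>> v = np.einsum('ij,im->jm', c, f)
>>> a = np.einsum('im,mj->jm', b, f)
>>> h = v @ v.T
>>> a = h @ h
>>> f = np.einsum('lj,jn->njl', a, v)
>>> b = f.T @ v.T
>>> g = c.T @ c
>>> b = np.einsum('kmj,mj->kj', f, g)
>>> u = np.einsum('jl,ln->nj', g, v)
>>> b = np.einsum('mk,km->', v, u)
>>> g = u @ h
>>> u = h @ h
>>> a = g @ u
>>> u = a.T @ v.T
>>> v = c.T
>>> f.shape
(19, 7, 7)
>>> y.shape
()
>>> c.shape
(3, 7)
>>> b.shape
()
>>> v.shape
(7, 3)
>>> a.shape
(19, 7)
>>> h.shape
(7, 7)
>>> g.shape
(19, 7)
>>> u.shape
(7, 7)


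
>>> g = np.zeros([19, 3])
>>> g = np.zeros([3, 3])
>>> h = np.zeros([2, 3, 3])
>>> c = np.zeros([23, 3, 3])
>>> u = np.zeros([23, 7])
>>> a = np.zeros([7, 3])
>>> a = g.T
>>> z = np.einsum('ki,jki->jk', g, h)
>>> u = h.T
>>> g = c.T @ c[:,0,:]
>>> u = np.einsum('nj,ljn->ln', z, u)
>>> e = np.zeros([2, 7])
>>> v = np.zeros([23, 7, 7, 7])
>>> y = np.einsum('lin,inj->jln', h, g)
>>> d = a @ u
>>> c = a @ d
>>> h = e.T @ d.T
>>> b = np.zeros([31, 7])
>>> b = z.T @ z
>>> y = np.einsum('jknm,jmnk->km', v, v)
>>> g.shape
(3, 3, 3)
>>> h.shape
(7, 3)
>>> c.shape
(3, 2)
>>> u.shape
(3, 2)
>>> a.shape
(3, 3)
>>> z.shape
(2, 3)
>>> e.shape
(2, 7)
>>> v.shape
(23, 7, 7, 7)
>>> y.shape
(7, 7)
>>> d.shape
(3, 2)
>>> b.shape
(3, 3)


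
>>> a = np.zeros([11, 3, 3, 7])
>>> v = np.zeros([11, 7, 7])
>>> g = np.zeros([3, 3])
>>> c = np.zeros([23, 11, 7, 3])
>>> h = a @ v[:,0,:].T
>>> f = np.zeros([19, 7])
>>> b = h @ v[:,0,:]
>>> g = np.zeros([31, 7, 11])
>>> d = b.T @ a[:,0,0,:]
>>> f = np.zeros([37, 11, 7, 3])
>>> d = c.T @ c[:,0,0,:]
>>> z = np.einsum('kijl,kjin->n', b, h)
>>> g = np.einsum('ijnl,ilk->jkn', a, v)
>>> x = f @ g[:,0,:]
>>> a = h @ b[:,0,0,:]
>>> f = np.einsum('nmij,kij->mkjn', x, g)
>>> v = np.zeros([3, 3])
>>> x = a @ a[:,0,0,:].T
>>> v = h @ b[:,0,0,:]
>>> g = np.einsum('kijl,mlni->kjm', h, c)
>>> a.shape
(11, 3, 3, 7)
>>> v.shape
(11, 3, 3, 7)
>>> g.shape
(11, 3, 23)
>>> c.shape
(23, 11, 7, 3)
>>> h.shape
(11, 3, 3, 11)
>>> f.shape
(11, 3, 3, 37)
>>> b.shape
(11, 3, 3, 7)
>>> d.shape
(3, 7, 11, 3)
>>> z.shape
(11,)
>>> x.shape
(11, 3, 3, 11)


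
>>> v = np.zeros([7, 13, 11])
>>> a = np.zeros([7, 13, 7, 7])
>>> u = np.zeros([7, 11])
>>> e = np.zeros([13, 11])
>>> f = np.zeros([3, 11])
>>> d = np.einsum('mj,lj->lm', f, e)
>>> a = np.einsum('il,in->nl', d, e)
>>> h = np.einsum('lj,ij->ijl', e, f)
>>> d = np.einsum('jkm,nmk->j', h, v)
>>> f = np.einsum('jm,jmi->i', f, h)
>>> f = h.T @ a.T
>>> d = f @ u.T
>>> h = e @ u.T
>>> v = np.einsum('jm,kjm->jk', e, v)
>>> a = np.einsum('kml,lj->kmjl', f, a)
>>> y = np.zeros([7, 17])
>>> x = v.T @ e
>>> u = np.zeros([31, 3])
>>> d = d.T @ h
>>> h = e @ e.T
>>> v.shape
(13, 7)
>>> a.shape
(13, 11, 3, 11)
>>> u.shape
(31, 3)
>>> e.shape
(13, 11)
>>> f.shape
(13, 11, 11)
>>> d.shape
(7, 11, 7)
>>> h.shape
(13, 13)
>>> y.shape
(7, 17)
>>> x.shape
(7, 11)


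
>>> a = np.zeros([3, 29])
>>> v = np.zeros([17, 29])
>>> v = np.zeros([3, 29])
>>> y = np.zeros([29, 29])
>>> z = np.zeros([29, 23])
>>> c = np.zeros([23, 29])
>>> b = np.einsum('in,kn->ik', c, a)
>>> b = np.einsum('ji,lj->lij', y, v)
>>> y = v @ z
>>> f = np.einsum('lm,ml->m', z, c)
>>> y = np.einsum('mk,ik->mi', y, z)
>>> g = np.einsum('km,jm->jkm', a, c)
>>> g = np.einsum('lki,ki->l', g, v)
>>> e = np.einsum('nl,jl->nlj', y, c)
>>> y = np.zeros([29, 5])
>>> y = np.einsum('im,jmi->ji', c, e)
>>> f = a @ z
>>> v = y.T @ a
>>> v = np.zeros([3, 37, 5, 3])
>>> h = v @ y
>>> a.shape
(3, 29)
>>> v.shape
(3, 37, 5, 3)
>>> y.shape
(3, 23)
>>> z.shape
(29, 23)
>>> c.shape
(23, 29)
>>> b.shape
(3, 29, 29)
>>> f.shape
(3, 23)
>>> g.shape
(23,)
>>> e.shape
(3, 29, 23)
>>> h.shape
(3, 37, 5, 23)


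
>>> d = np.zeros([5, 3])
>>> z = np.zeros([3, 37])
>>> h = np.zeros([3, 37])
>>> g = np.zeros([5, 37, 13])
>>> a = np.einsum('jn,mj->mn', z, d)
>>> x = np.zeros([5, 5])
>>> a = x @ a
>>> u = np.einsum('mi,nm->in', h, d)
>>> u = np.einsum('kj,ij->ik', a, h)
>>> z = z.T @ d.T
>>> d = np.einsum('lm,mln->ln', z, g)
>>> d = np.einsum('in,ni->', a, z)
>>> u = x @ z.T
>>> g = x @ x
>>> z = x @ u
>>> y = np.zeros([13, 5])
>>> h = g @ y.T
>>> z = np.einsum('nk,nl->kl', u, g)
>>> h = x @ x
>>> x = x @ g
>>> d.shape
()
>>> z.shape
(37, 5)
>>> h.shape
(5, 5)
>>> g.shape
(5, 5)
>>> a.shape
(5, 37)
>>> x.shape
(5, 5)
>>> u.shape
(5, 37)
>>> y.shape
(13, 5)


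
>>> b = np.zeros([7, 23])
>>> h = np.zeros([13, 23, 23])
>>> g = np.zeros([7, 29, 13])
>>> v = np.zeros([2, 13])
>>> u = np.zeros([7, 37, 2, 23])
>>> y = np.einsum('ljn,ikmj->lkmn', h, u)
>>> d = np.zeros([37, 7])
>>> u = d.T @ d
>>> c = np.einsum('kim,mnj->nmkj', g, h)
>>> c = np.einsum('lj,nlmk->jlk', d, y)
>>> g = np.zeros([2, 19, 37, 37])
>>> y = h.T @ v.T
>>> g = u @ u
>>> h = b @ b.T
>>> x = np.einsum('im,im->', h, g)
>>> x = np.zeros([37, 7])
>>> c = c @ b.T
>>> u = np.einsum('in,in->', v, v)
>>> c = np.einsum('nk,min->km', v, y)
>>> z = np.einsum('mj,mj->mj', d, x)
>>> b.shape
(7, 23)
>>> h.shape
(7, 7)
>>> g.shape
(7, 7)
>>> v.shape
(2, 13)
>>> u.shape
()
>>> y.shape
(23, 23, 2)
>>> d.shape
(37, 7)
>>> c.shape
(13, 23)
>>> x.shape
(37, 7)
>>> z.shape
(37, 7)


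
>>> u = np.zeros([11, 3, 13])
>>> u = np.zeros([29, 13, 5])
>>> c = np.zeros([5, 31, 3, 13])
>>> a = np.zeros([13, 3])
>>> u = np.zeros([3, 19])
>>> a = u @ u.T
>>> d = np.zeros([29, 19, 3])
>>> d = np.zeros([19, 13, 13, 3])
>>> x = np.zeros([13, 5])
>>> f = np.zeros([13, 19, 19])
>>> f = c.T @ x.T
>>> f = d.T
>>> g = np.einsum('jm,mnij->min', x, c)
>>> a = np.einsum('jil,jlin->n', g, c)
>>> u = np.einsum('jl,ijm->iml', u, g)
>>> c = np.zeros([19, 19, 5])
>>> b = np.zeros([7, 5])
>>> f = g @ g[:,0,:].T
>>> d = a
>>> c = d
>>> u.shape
(5, 31, 19)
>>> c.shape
(13,)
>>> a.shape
(13,)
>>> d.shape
(13,)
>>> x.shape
(13, 5)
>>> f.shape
(5, 3, 5)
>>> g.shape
(5, 3, 31)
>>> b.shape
(7, 5)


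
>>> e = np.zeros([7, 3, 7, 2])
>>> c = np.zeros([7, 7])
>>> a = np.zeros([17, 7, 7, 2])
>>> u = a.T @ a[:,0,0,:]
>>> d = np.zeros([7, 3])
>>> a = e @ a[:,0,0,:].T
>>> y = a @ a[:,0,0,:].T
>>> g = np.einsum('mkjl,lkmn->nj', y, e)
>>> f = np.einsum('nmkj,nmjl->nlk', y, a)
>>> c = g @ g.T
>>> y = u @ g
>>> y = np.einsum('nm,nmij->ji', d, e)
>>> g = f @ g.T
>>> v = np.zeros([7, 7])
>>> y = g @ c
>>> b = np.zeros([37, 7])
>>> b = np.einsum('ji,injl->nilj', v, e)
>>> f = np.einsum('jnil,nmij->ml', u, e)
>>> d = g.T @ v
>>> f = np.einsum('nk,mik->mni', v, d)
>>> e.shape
(7, 3, 7, 2)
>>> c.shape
(2, 2)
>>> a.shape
(7, 3, 7, 17)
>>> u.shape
(2, 7, 7, 2)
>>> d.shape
(2, 17, 7)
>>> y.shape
(7, 17, 2)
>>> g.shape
(7, 17, 2)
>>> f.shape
(2, 7, 17)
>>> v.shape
(7, 7)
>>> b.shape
(3, 7, 2, 7)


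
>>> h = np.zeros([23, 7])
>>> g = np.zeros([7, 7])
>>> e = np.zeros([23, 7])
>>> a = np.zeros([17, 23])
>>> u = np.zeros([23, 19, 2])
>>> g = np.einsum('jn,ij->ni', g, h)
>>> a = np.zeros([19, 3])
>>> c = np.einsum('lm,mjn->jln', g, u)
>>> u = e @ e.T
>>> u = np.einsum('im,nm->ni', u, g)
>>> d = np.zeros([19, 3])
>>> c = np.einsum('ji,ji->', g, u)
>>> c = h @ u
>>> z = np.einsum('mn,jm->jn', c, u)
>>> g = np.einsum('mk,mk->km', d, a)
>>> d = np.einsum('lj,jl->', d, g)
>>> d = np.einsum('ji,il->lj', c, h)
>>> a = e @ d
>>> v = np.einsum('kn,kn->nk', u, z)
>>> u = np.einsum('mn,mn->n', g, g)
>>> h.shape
(23, 7)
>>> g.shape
(3, 19)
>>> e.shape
(23, 7)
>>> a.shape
(23, 23)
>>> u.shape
(19,)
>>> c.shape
(23, 23)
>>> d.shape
(7, 23)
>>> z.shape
(7, 23)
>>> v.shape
(23, 7)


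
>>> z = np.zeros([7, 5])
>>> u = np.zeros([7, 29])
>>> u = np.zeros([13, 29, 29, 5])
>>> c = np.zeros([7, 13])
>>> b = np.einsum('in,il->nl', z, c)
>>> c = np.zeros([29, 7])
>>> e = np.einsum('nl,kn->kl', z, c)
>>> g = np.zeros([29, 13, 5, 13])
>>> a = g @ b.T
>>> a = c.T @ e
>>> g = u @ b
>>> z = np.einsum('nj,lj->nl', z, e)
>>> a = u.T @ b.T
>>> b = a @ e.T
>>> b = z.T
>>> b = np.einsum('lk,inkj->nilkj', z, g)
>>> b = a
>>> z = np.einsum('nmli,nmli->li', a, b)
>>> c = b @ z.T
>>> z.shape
(29, 5)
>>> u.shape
(13, 29, 29, 5)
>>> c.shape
(5, 29, 29, 29)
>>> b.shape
(5, 29, 29, 5)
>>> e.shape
(29, 5)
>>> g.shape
(13, 29, 29, 13)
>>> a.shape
(5, 29, 29, 5)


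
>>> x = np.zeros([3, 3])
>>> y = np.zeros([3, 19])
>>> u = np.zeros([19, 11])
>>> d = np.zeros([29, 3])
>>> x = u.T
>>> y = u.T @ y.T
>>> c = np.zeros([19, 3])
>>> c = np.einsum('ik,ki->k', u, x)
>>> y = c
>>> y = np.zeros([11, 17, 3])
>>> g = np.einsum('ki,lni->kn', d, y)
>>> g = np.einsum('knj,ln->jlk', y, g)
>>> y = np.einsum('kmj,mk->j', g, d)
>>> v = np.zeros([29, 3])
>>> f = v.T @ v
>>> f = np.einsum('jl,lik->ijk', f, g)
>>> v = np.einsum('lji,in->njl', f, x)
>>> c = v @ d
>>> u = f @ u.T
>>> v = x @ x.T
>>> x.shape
(11, 19)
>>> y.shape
(11,)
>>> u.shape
(29, 3, 19)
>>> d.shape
(29, 3)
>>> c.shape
(19, 3, 3)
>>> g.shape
(3, 29, 11)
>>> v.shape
(11, 11)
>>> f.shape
(29, 3, 11)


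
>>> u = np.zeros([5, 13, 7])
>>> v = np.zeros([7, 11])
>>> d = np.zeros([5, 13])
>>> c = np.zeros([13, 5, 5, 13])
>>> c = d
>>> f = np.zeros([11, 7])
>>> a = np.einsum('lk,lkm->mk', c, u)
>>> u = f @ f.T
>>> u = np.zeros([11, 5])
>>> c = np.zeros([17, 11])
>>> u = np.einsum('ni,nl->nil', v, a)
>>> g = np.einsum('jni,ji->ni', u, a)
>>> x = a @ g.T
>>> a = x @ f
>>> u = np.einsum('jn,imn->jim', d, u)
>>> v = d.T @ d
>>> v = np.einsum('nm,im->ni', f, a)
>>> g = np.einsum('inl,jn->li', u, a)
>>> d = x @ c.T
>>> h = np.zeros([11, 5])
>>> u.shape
(5, 7, 11)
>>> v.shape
(11, 7)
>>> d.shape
(7, 17)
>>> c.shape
(17, 11)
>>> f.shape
(11, 7)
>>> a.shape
(7, 7)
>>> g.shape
(11, 5)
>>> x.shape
(7, 11)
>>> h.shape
(11, 5)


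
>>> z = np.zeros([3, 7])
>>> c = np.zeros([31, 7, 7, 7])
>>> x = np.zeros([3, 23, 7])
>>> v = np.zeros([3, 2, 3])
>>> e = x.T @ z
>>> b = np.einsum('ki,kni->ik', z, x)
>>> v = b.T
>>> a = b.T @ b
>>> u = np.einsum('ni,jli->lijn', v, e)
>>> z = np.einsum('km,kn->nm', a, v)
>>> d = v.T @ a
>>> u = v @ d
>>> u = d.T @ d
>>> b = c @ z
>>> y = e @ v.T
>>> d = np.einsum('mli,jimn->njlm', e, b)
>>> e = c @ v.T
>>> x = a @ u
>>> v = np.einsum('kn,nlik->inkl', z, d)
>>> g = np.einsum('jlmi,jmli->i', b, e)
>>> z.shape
(7, 3)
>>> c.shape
(31, 7, 7, 7)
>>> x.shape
(3, 3)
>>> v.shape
(23, 3, 7, 31)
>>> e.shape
(31, 7, 7, 3)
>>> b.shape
(31, 7, 7, 3)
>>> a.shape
(3, 3)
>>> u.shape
(3, 3)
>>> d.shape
(3, 31, 23, 7)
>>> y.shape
(7, 23, 3)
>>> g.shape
(3,)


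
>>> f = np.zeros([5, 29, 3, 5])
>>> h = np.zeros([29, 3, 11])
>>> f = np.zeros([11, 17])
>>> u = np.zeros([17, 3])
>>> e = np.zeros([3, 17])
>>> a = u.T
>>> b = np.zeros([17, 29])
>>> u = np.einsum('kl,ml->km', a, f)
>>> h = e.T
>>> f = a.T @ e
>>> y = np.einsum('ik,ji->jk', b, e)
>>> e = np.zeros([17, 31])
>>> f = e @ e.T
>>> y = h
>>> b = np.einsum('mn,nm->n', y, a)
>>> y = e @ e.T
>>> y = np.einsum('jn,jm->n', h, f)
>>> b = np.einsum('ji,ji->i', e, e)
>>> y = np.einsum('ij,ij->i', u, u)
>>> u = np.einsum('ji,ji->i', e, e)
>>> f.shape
(17, 17)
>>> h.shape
(17, 3)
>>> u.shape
(31,)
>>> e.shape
(17, 31)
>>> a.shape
(3, 17)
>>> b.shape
(31,)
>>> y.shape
(3,)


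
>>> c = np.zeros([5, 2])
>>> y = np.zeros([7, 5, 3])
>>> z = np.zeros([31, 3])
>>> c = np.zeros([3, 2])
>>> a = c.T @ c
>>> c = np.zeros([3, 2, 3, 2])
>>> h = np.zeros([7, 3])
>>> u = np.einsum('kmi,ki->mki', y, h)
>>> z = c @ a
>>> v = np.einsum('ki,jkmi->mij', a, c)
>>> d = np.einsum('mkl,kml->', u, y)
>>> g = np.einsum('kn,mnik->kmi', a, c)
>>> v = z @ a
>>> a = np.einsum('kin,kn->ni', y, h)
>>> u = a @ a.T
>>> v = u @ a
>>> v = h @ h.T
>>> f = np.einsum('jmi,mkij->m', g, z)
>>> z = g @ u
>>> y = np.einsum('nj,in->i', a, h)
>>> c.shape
(3, 2, 3, 2)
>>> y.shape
(7,)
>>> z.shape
(2, 3, 3)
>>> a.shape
(3, 5)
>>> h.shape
(7, 3)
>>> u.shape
(3, 3)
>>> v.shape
(7, 7)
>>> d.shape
()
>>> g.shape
(2, 3, 3)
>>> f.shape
(3,)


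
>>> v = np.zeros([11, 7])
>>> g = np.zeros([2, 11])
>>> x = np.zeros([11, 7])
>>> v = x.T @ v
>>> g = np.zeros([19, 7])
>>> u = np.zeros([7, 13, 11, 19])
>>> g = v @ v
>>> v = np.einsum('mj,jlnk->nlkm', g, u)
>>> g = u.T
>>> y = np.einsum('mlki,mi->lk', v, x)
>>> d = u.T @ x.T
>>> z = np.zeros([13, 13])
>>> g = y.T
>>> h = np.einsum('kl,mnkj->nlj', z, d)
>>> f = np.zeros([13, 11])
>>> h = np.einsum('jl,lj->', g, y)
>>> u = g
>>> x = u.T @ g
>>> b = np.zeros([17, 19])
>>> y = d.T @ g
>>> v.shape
(11, 13, 19, 7)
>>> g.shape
(19, 13)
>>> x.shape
(13, 13)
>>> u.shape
(19, 13)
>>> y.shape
(11, 13, 11, 13)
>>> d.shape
(19, 11, 13, 11)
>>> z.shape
(13, 13)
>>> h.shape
()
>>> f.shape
(13, 11)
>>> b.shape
(17, 19)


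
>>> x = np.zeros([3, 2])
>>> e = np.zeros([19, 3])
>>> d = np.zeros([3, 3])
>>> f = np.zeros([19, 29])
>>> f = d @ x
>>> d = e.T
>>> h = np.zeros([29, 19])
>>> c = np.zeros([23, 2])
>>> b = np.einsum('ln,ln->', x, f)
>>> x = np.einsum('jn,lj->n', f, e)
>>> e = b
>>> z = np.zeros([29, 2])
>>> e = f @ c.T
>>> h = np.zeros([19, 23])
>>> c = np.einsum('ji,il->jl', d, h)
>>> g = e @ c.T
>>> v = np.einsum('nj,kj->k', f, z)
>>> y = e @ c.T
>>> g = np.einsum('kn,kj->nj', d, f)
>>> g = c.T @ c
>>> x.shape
(2,)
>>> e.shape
(3, 23)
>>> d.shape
(3, 19)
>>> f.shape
(3, 2)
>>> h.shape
(19, 23)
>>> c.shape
(3, 23)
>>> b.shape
()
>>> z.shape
(29, 2)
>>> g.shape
(23, 23)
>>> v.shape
(29,)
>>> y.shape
(3, 3)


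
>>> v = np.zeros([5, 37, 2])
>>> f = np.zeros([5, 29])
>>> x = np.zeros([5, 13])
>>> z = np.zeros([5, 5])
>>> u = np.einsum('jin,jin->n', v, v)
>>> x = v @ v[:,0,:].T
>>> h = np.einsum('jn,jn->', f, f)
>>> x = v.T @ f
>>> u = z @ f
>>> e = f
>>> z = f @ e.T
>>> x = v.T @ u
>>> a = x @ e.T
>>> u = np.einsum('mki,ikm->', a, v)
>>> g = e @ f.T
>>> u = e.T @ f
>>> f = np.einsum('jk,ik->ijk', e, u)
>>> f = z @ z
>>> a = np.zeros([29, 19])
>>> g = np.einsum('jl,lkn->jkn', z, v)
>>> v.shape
(5, 37, 2)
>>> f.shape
(5, 5)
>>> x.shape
(2, 37, 29)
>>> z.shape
(5, 5)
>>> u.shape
(29, 29)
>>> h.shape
()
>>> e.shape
(5, 29)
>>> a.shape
(29, 19)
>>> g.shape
(5, 37, 2)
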